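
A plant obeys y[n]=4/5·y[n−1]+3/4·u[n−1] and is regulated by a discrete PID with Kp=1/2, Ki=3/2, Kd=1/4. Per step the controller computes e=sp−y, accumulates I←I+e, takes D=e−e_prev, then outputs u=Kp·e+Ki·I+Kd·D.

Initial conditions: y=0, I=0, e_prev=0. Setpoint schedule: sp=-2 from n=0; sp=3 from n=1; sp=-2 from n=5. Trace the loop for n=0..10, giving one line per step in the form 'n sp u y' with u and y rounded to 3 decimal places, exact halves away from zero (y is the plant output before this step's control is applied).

(exact arithmetic carried between steps; '≈' marks a value shown rounded to 6 d.p. or computed from one; I and e_prev carry over from the previous line; the table rounds u and y to 3 d.p., halves away from zero)
n=0: y=0, sp=-2, e=sp−y=-2; I=-2, D=e−e_prev=-2; u=1/2·(-2)+3/2·(-2)+1/4·(-2)=-4.5; next y=4/5·0+3/4·(-4.5)=-3.375
n=1: y=-3.375, sp=3, e=sp−y=6.375; I=4.375, D=e−e_prev=8.375; u=1/2·6.375+3/2·4.375+1/4·8.375=11.84375; next y=4/5·(-3.375)+3/4·11.84375≈6.182813
n=2: y≈6.182813, sp=3, e=sp−y≈-3.182813; I≈1.192188, D=e−e_prev≈-9.557813; u=1/2·(-3.182813)+3/2·1.192188+1/4·(-9.557813)≈-2.192578; next y=4/5·6.182813+3/4·(-2.192578)≈3.301816
n=3: y≈3.301816, sp=3, e=sp−y≈-0.301816; I≈0.890371, D=e−e_prev≈2.880996; u=1/2·(-0.301816)+3/2·0.890371+1/4·2.880996≈1.904897; next y=4/5·3.301816+3/4·1.904897≈4.070126
n=4: y≈4.070126, sp=3, e=sp−y≈-1.070126; I≈-0.179755, D=e−e_prev≈-0.768310; u=1/2·(-1.070126)+3/2·(-0.179755)+1/4·(-0.768310)≈-0.996773; next y=4/5·4.070126+3/4·(-0.996773)≈2.508521
n=5: y≈2.508521, sp=-2, e=sp−y≈-4.508521; I≈-4.688276, D=e−e_prev≈-3.438395; u=1/2·(-4.508521)+3/2·(-4.688276)+1/4·(-3.438395)≈-10.146273; next y=4/5·2.508521+3/4·(-10.146273)≈-5.602888
n=6: y≈-5.602888, sp=-2, e=sp−y≈3.602888; I≈-1.085388, D=e−e_prev≈8.111409; u=1/2·3.602888+3/2·(-1.085388)+1/4·8.111409≈2.201215; next y=4/5·(-5.602888)+3/4·2.201215≈-2.831400
n=7: y≈-2.831400, sp=-2, e=sp−y≈0.831400; I≈-0.253988, D=e−e_prev≈-2.771489; u=1/2·0.831400+3/2·(-0.253988)+1/4·(-2.771489)≈-0.658155; next y=4/5·(-2.831400)+3/4·(-0.658155)≈-2.758736
n=8: y≈-2.758736, sp=-2, e=sp−y≈0.758736; I≈0.504747, D=e−e_prev≈-0.072664; u=1/2·0.758736+3/2·0.504747+1/4·(-0.072664)≈1.118323; next y=4/5·(-2.758736)+3/4·1.118323≈-1.368246
n=9: y≈-1.368246, sp=-2, e=sp−y≈-0.631754; I≈-0.127006, D=e−e_prev≈-1.390490; u=1/2·(-0.631754)+3/2·(-0.127006)+1/4·(-1.390490)≈-0.854009; next y=4/5·(-1.368246)+3/4·(-0.854009)≈-1.735103
n=10: y≈-1.735103, sp=-2, e=sp−y≈-0.264897; I≈-0.391903, D=e−e_prev≈0.366857; u=1/2·(-0.264897)+3/2·(-0.391903)+1/4·0.366857≈-0.628588; next y=4/5·(-1.735103)+3/4·(-0.628588)≈-1.859524

0 -2 -4.500 0.000
1 3 11.844 -3.375
2 3 -2.193 6.183
3 3 1.905 3.302
4 3 -0.997 4.070
5 -2 -10.146 2.509
6 -2 2.201 -5.603
7 -2 -0.658 -2.831
8 -2 1.118 -2.759
9 -2 -0.854 -1.368
10 -2 -0.629 -1.735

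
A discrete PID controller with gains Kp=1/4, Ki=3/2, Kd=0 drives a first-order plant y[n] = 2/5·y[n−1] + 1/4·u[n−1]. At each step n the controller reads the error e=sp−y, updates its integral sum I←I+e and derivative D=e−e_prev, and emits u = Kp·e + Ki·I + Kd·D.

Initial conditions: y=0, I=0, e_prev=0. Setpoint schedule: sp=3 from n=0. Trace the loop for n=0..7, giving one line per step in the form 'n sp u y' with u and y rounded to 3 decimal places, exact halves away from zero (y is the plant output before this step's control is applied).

0 3 5.250 0.000
1 3 7.453 1.313
2 3 8.102 2.388
3 3 7.983 2.981
4 3 7.649 3.188
5 3 7.368 3.187
6 3 7.210 3.117
7 3 7.153 3.049

(exact arithmetic carried between steps; '≈' marks a value shown rounded to 6 d.p. or computed from one; I and e_prev carry over from the previous line; the table rounds u and y to 3 d.p., halves away from zero)
n=0: y=0, sp=3, e=sp−y=3; I=3, D=e−e_prev=3; u=1/4·3+3/2·3+0·3=5.25; next y=2/5·0+1/4·5.25=1.3125
n=1: y=1.3125, sp=3, e=sp−y=1.6875; I=4.6875, D=e−e_prev=-1.3125; u=1/4·1.6875+3/2·4.6875+0·(-1.3125)=7.453125; next y=2/5·1.3125+1/4·7.453125≈2.388281
n=2: y≈2.388281, sp=3, e=sp−y≈0.611719; I≈5.299219, D=e−e_prev≈-1.075781; u=1/4·0.611719+3/2·5.299219+0·(-1.075781)≈8.101758; next y=2/5·2.388281+1/4·8.101758≈2.980752
n=3: y≈2.980752, sp=3, e=sp−y≈0.019248; I≈5.318467, D=e−e_prev≈-0.592471; u=1/4·0.019248+3/2·5.318467+0·(-0.592471)≈7.982512; next y=2/5·2.980752+1/4·7.982512≈3.187929
n=4: y≈3.187929, sp=3, e=sp−y≈-0.187929; I≈5.130538, D=e−e_prev≈-0.207177; u=1/4·(-0.187929)+3/2·5.130538+0·(-0.207177)≈7.648825; next y=2/5·3.187929+1/4·7.648825≈3.187378
n=5: y≈3.187378, sp=3, e=sp−y≈-0.187378; I≈4.943160, D=e−e_prev≈0.000551; u=1/4·(-0.187378)+3/2·4.943160+0·0.000551≈7.367896; next y=2/5·3.187378+1/4·7.367896≈3.116925
n=6: y≈3.116925, sp=3, e=sp−y≈-0.116925; I≈4.826235, D=e−e_prev≈0.070453; u=1/4·(-0.116925)+3/2·4.826235+0·0.070453≈7.210121; next y=2/5·3.116925+1/4·7.210121≈3.049300
n=7: y≈3.049300, sp=3, e=sp−y≈-0.049300; I≈4.776935, D=e−e_prev≈0.067625; u=1/4·(-0.049300)+3/2·4.776935+0·0.067625≈7.153077; next y=2/5·3.049300+1/4·7.153077≈3.007989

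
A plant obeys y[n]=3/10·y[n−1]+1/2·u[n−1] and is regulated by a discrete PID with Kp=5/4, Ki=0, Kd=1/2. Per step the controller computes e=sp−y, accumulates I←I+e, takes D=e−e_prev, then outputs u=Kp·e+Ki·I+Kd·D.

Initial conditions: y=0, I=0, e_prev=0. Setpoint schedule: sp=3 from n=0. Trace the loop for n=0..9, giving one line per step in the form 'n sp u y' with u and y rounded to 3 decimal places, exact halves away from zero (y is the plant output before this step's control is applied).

(exact arithmetic carried between steps; '≈' marks a value shown rounded to 6 d.p. or computed from one; I and e_prev carry over from the previous line; the table rounds u and y to 3 d.p., halves away from zero)
n=0: y=0, sp=3, e=sp−y=3; I=3, D=e−e_prev=3; u=5/4·3+0·3+1/2·3=5.25; next y=3/10·0+1/2·5.25=2.625
n=1: y=2.625, sp=3, e=sp−y=0.375; I=3.375, D=e−e_prev=-2.625; u=5/4·0.375+0·3.375+1/2·(-2.625)=-0.84375; next y=3/10·2.625+1/2·(-0.84375)=0.365625
n=2: y=0.365625, sp=3, e=sp−y=2.634375; I=6.009375, D=e−e_prev=2.259375; u=5/4·2.634375+0·6.009375+1/2·2.259375≈4.422656; next y=3/10·0.365625+1/2·4.422656≈2.321016
n=3: y≈2.321016, sp=3, e=sp−y≈0.678984; I≈6.688359, D=e−e_prev≈-1.955391; u=5/4·0.678984+0·6.688359+1/2·(-1.955391)≈-0.128965; next y=3/10·2.321016+1/2·(-0.128965)≈0.631822
n=4: y≈0.631822, sp=3, e=sp−y≈2.368178; I≈9.056537, D=e−e_prev≈1.689193; u=5/4·2.368178+0·9.056537+1/2·1.689193≈3.804819; next y=3/10·0.631822+1/2·3.804819≈2.091956
n=5: y≈2.091956, sp=3, e=sp−y≈0.908044; I≈9.964581, D=e−e_prev≈-1.460134; u=5/4·0.908044+0·9.964581+1/2·(-1.460134)≈0.404988; next y=3/10·2.091956+1/2·0.404988≈0.830081
n=6: y≈0.830081, sp=3, e=sp−y≈2.169919; I≈12.134500, D=e−e_prev≈1.261875; u=5/4·2.169919+0·12.134500+1/2·1.261875≈3.343337; next y=3/10·0.830081+1/2·3.343337≈1.920693
n=7: y≈1.920693, sp=3, e=sp−y≈1.079307; I≈13.213808, D=e−e_prev≈-1.090612; u=5/4·1.079307+0·13.213808+1/2·(-1.090612)≈0.803828; next y=3/10·1.920693+1/2·0.803828≈0.978122
n=8: y≈0.978122, sp=3, e=sp−y≈2.021878; I≈15.235686, D=e−e_prev≈0.942571; u=5/4·2.021878+0·15.235686+1/2·0.942571≈2.998633; next y=3/10·0.978122+1/2·2.998633≈1.792753
n=9: y≈1.792753, sp=3, e=sp−y≈1.207247; I≈16.442933, D=e−e_prev≈-0.814631; u=5/4·1.207247+0·16.442933+1/2·(-0.814631)≈1.101743; next y=3/10·1.792753+1/2·1.101743≈1.088698

0 3 5.250 0.000
1 3 -0.844 2.625
2 3 4.423 0.366
3 3 -0.129 2.321
4 3 3.805 0.632
5 3 0.405 2.092
6 3 3.343 0.830
7 3 0.804 1.921
8 3 2.999 0.978
9 3 1.102 1.793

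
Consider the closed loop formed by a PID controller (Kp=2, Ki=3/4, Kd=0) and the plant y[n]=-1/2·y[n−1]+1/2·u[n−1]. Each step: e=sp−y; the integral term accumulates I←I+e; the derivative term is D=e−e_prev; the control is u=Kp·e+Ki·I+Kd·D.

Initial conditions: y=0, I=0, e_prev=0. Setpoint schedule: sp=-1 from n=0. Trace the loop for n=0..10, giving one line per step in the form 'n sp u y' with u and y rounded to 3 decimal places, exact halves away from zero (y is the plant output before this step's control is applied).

0 -1 -2.750 0.000
1 -1 0.281 -1.375
2 -1 -5.496 0.828
3 -1 4.106 -3.162
4 -1 -12.962 3.634
5 -1 16.376 -8.298
6 -1 -34.896 12.337
7 -1 53.973 -23.617
8 -1 -100.696 38.795
9 -1 167.943 -69.745
10 -1 -299.118 118.844

(exact arithmetic carried between steps; '≈' marks a value shown rounded to 6 d.p. or computed from one; I and e_prev carry over from the previous line; the table rounds u and y to 3 d.p., halves away from zero)
n=0: y=0, sp=-1, e=sp−y=-1; I=-1, D=e−e_prev=-1; u=2·(-1)+3/4·(-1)+0·(-1)=-2.75; next y=-1/2·0+1/2·(-2.75)=-1.375
n=1: y=-1.375, sp=-1, e=sp−y=0.375; I=-0.625, D=e−e_prev=1.375; u=2·0.375+3/4·(-0.625)+0·1.375=0.28125; next y=-1/2·(-1.375)+1/2·0.28125=0.828125
n=2: y=0.828125, sp=-1, e=sp−y=-1.828125; I=-2.453125, D=e−e_prev=-2.203125; u=2·(-1.828125)+3/4·(-2.453125)+0·(-2.203125)≈-5.496094; next y=-1/2·0.828125+1/2·(-5.496094)≈-3.162109
n=3: y≈-3.162109, sp=-1, e=sp−y≈2.162109; I≈-0.291016, D=e−e_prev≈3.990234; u=2·2.162109+3/4·(-0.291016)+0·3.990234≈4.105957; next y=-1/2·(-3.162109)+1/2·4.105957≈3.634033
n=4: y≈3.634033, sp=-1, e=sp−y≈-4.634033; I≈-4.925049, D=e−e_prev≈-6.796143; u=2·(-4.634033)+3/4·(-4.925049)+0·(-6.796143)≈-12.961853; next y=-1/2·3.634033+1/2·(-12.961853)≈-8.297943
n=5: y≈-8.297943, sp=-1, e=sp−y≈7.297943; I≈2.372894, D=e−e_prev≈11.931976; u=2·7.297943+3/4·2.372894+0·11.931976≈16.375557; next y=-1/2·(-8.297943)+1/2·16.375557≈12.336750
n=6: y≈12.336750, sp=-1, e=sp−y≈-13.336750; I≈-10.963856, D=e−e_prev≈-20.634693; u=2·(-13.336750)+3/4·(-10.963856)+0·(-20.634693)≈-34.896392; next y=-1/2·12.336750+1/2·(-34.896392)≈-23.616571
n=7: y≈-23.616571, sp=-1, e=sp−y≈22.616571; I≈11.652715, D=e−e_prev≈35.953321; u=2·22.616571+3/4·11.652715+0·35.953321≈53.972678; next y=-1/2·(-23.616571)+1/2·53.972678≈38.794625
n=8: y≈38.794625, sp=-1, e=sp−y≈-39.794625; I≈-28.141909, D=e−e_prev≈-62.411196; u=2·(-39.794625)+3/4·(-28.141909)+0·(-62.411196)≈-100.695681; next y=-1/2·38.794625+1/2·(-100.695681)≈-69.745153
n=9: y≈-69.745153, sp=-1, e=sp−y≈68.745153; I≈40.603244, D=e−e_prev≈108.539778; u=2·68.745153+3/4·40.603244+0·108.539778≈167.942739; next y=-1/2·(-69.745153)+1/2·167.942739≈118.843946
n=10: y≈118.843946, sp=-1, e=sp−y≈-119.843946; I≈-79.240702, D=e−e_prev≈-188.589099; u=2·(-119.843946)+3/4·(-79.240702)+0·(-188.589099)≈-299.118418; next y=-1/2·118.843946+1/2·(-299.118418)≈-208.981182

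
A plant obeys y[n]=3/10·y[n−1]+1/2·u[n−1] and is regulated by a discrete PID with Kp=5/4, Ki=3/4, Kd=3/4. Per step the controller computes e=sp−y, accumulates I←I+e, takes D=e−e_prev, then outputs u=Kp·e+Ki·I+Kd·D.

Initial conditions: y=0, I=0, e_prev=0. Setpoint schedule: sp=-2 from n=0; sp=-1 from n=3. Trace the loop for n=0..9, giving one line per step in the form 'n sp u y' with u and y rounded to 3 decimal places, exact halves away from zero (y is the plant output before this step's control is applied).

(exact arithmetic carried between steps; '≈' marks a value shown rounded to 6 d.p. or computed from one; I and e_prev carry over from the previous line; the table rounds u and y to 3 d.p., halves away from zero)
n=0: y=0, sp=-2, e=sp−y=-2; I=-2, D=e−e_prev=-2; u=5/4·(-2)+3/4·(-2)+3/4·(-2)=-5.5; next y=3/10·0+1/2·(-5.5)=-2.75
n=1: y=-2.75, sp=-2, e=sp−y=0.75; I=-1.25, D=e−e_prev=2.75; u=5/4·0.75+3/4·(-1.25)+3/4·2.75=2.0625; next y=3/10·(-2.75)+1/2·2.0625=0.20625
n=2: y=0.20625, sp=-2, e=sp−y=-2.20625; I=-3.45625, D=e−e_prev=-2.95625; u=5/4·(-2.20625)+3/4·(-3.45625)+3/4·(-2.95625)≈-7.567188; next y=3/10·0.20625+1/2·(-7.567188)≈-3.721719
n=3: y≈-3.721719, sp=-1, e=sp−y≈2.721719; I≈-0.734531, D=e−e_prev≈4.927969; u=5/4·2.721719+3/4·(-0.734531)+3/4·4.927969≈6.547227; next y=3/10·(-3.721719)+1/2·6.547227≈2.157098
n=4: y≈2.157098, sp=-1, e=sp−y≈-3.157098; I≈-3.891629, D=e−e_prev≈-5.878816; u=5/4·(-3.157098)+3/4·(-3.891629)+3/4·(-5.878816)≈-11.274206; next y=3/10·2.157098+1/2·(-11.274206)≈-4.989974
n=5: y≈-4.989974, sp=-1, e=sp−y≈3.989974; I≈0.098345, D=e−e_prev≈7.147071; u=5/4·3.989974+3/4·0.098345+3/4·7.147071≈10.421529; next y=3/10·(-4.989974)+1/2·10.421529≈3.713773
n=6: y≈3.713773, sp=-1, e=sp−y≈-4.713773; I≈-4.615428, D=e−e_prev≈-8.703746; u=5/4·(-4.713773)+3/4·(-4.615428)+3/4·(-8.703746)≈-15.881596; next y=3/10·3.713773+1/2·(-15.881596)≈-6.826666
n=7: y≈-6.826666, sp=-1, e=sp−y≈5.826666; I≈1.211239, D=e−e_prev≈10.540439; u=5/4·5.826666+3/4·1.211239+3/4·10.540439≈16.097091; next y=3/10·(-6.826666)+1/2·16.097091≈6.000546
n=8: y≈6.000546, sp=-1, e=sp−y≈-7.000546; I≈-5.789307, D=e−e_prev≈-12.827212; u=5/4·(-7.000546)+3/4·(-5.789307)+3/4·(-12.827212)≈-22.713071; next y=3/10·6.000546+1/2·(-22.713071)≈-9.556372
n=9: y≈-9.556372, sp=-1, e=sp−y≈8.556372; I≈2.767065, D=e−e_prev≈15.556918; u=5/4·8.556372+3/4·2.767065+3/4·15.556918≈24.438452; next y=3/10·(-9.556372)+1/2·24.438452≈9.352314

0 -2 -5.500 0.000
1 -2 2.063 -2.750
2 -2 -7.567 0.206
3 -1 6.547 -3.722
4 -1 -11.274 2.157
5 -1 10.422 -4.990
6 -1 -15.882 3.714
7 -1 16.097 -6.827
8 -1 -22.713 6.001
9 -1 24.438 -9.556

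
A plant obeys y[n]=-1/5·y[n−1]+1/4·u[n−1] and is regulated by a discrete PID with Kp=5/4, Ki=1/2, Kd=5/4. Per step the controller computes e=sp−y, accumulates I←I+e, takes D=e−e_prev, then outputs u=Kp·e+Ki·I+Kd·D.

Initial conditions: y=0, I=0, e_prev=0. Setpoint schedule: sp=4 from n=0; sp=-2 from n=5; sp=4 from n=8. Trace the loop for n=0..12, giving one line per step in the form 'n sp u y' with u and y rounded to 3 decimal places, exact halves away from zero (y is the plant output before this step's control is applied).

0 4 12.000 0.000
1 4 0.000 3.000
2 4 15.050 -0.600
3 4 -0.598 3.883
4 4 19.490 -0.926
5 -2 -20.008 5.058
6 -2 24.656 -6.014
7 -2 -27.317 7.367
8 4 49.732 -8.303
9 4 -38.391 14.094
10 4 64.088 -12.417
11 4 -53.607 18.505
12 4 84.617 -17.103

(exact arithmetic carried between steps; '≈' marks a value shown rounded to 6 d.p. or computed from one; I and e_prev carry over from the previous line; the table rounds u and y to 3 d.p., halves away from zero)
n=0: y=0, sp=4, e=sp−y=4; I=4, D=e−e_prev=4; u=5/4·4+1/2·4+5/4·4=12; next y=-1/5·0+1/4·12=3
n=1: y=3, sp=4, e=sp−y=1; I=5, D=e−e_prev=-3; u=5/4·1+1/2·5+5/4·(-3)=0; next y=-1/5·3+1/4·0=-0.6
n=2: y=-0.6, sp=4, e=sp−y=4.6; I=9.6, D=e−e_prev=3.6; u=5/4·4.6+1/2·9.6+5/4·3.6=15.05; next y=-1/5·(-0.6)+1/4·15.05=3.8825
n=3: y=3.8825, sp=4, e=sp−y=0.1175; I=9.7175, D=e−e_prev=-4.4825; u=5/4·0.1175+1/2·9.7175+5/4·(-4.4825)=-0.5975; next y=-1/5·3.8825+1/4·(-0.5975)=-0.925875
n=4: y=-0.925875, sp=4, e=sp−y=4.925875; I=14.643375, D=e−e_prev=4.808375; u=5/4·4.925875+1/2·14.643375+5/4·4.808375=19.4895; next y=-1/5·(-0.925875)+1/4·19.4895=5.05755
n=5: y=5.05755, sp=-2, e=sp−y=-7.05755; I=7.585825, D=e−e_prev=-11.983425; u=5/4·(-7.05755)+1/2·7.585825+5/4·(-11.983425)≈-20.008306; next y=-1/5·5.05755+1/4·(-20.008306)≈-6.013587
n=6: y≈-6.013587, sp=-2, e=sp−y≈4.013587; I≈11.599412, D=e−e_prev≈11.071137; u=5/4·4.013587+1/2·11.599412+5/4·11.071137≈24.655610; next y=-1/5·(-6.013587)+1/4·24.655610≈7.366620
n=7: y≈7.366620, sp=-2, e=sp−y≈-9.366620; I≈2.232792, D=e−e_prev≈-13.380206; u=5/4·(-9.366620)+1/2·2.232792+5/4·(-13.380206)≈-27.317137; next y=-1/5·7.366620+1/4·(-27.317137)≈-8.302608
n=8: y≈-8.302608, sp=4, e=sp−y≈12.302608; I≈14.535400, D=e−e_prev≈21.669228; u=5/4·12.302608+1/2·14.535400+5/4·21.669228≈49.732495; next y=-1/5·(-8.302608)+1/4·49.732495≈14.093645
n=9: y≈14.093645, sp=4, e=sp−y≈-10.093645; I≈4.441755, D=e−e_prev≈-22.396253; u=5/4·(-10.093645)+1/2·4.441755+5/4·(-22.396253)≈-38.391496; next y=-1/5·14.093645+1/4·(-38.391496)≈-12.416603
n=10: y≈-12.416603, sp=4, e=sp−y≈16.416603; I≈20.858358, D=e−e_prev≈26.510248; u=5/4·16.416603+1/2·20.858358+5/4·26.510248≈64.087743; next y=-1/5·(-12.416603)+1/4·64.087743≈18.505256
n=11: y≈18.505256, sp=4, e=sp−y≈-14.505256; I≈6.353101, D=e−e_prev≈-30.921860; u=5/4·(-14.505256)+1/2·6.353101+5/4·(-30.921860)≈-53.607344; next y=-1/5·18.505256+1/4·(-53.607344)≈-17.102887
n=12: y≈-17.102887, sp=4, e=sp−y≈21.102887; I≈27.455989, D=e−e_prev≈35.608144; u=5/4·21.102887+1/2·27.455989+5/4·35.608144≈84.616783; next y=-1/5·(-17.102887)+1/4·84.616783≈24.574773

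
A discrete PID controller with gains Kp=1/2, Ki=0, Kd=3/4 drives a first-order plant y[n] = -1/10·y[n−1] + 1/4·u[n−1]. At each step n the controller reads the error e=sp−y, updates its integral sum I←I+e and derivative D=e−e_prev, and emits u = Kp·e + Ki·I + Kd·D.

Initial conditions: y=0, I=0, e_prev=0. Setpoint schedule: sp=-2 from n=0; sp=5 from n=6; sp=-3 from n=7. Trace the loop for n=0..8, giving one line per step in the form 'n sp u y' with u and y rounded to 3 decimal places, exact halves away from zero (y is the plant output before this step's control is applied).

0 -2 -2.500 0.000
1 -2 -0.219 -0.625
2 -2 -1.479 0.008
3 -2 -0.531 -0.370
4 -2 -1.158 -0.096
5 -2 -0.722 -0.280
6 5 7.731 -0.152
7 -3 -10.049 1.948
8 -3 3.345 -2.707

(exact arithmetic carried between steps; '≈' marks a value shown rounded to 6 d.p. or computed from one; I and e_prev carry over from the previous line; the table rounds u and y to 3 d.p., halves away from zero)
n=0: y=0, sp=-2, e=sp−y=-2; I=-2, D=e−e_prev=-2; u=1/2·(-2)+0·(-2)+3/4·(-2)=-2.5; next y=-1/10·0+1/4·(-2.5)=-0.625
n=1: y=-0.625, sp=-2, e=sp−y=-1.375; I=-3.375, D=e−e_prev=0.625; u=1/2·(-1.375)+0·(-3.375)+3/4·0.625=-0.21875; next y=-1/10·(-0.625)+1/4·(-0.21875)≈0.007813
n=2: y≈0.007813, sp=-2, e=sp−y≈-2.007813; I≈-5.382813, D=e−e_prev≈-0.632813; u=1/2·(-2.007813)+0·(-5.382813)+3/4·(-0.632813)≈-1.478516; next y=-1/10·0.007813+1/4·(-1.478516)≈-0.370410
n=3: y≈-0.370410, sp=-2, e=sp−y≈-1.629590; I≈-7.012402, D=e−e_prev≈0.378223; u=1/2·(-1.629590)+0·(-7.012402)+3/4·0.378223≈-0.531128; next y=-1/10·(-0.370410)+1/4·(-0.531128)≈-0.095741
n=4: y≈-0.095741, sp=-2, e=sp−y≈-1.904259; I≈-8.916661, D=e−e_prev≈-0.274669; u=1/2·(-1.904259)+0·(-8.916661)+3/4·(-0.274669)≈-1.158131; next y=-1/10·(-0.095741)+1/4·(-1.158131)≈-0.279959
n=5: y≈-0.279959, sp=-2, e=sp−y≈-1.720041; I≈-10.636703, D=e−e_prev≈0.184218; u=1/2·(-1.720041)+0·(-10.636703)+3/4·0.184218≈-0.721857; next y=-1/10·(-0.279959)+1/4·(-0.721857)≈-0.152468
n=6: y≈-0.152468, sp=5, e=sp−y≈5.152468; I≈-5.484234, D=e−e_prev≈6.872510; u=1/2·5.152468+0·(-5.484234)+3/4·6.872510≈7.730616; next y=-1/10·(-0.152468)+1/4·7.730616≈1.947901
n=7: y≈1.947901, sp=-3, e=sp−y≈-4.947901; I≈-10.432135, D=e−e_prev≈-10.100369; u=1/2·(-4.947901)+0·(-10.432135)+3/4·(-10.100369)≈-10.049228; next y=-1/10·1.947901+1/4·(-10.049228)≈-2.707097
n=8: y≈-2.707097, sp=-3, e=sp−y≈-0.292903; I≈-10.725038, D=e−e_prev≈4.654998; u=1/2·(-0.292903)+0·(-10.725038)+3/4·4.654998≈3.344797; next y=-1/10·(-2.707097)+1/4·3.344797≈1.106909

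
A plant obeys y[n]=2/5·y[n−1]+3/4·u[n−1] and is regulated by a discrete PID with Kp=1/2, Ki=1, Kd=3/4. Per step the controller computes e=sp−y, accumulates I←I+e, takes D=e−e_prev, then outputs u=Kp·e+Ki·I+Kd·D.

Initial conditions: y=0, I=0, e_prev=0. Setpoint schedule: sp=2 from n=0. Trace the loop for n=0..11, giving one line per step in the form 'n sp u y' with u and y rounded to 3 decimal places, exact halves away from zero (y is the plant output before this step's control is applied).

0 2 4.500 0.000
1 2 -2.594 3.375
2 2 7.496 -0.595
3 2 -6.339 5.384
4 2 12.727 -2.601
5 2 -13.649 8.505
6 2 22.689 -6.835
7 2 -27.496 14.283
8 2 41.741 -14.908
9 2 -53.808 25.342
10 2 78.051 -30.219
11 2 -103.908 46.450

(exact arithmetic carried between steps; '≈' marks a value shown rounded to 6 d.p. or computed from one; I and e_prev carry over from the previous line; the table rounds u and y to 3 d.p., halves away from zero)
n=0: y=0, sp=2, e=sp−y=2; I=2, D=e−e_prev=2; u=1/2·2+1·2+3/4·2=4.5; next y=2/5·0+3/4·4.5=3.375
n=1: y=3.375, sp=2, e=sp−y=-1.375; I=0.625, D=e−e_prev=-3.375; u=1/2·(-1.375)+1·0.625+3/4·(-3.375)=-2.59375; next y=2/5·3.375+3/4·(-2.59375)≈-0.595313
n=2: y≈-0.595313, sp=2, e=sp−y≈2.595313; I≈3.220313, D=e−e_prev≈3.970313; u=1/2·2.595313+1·3.220313+3/4·3.970313≈7.495703; next y=2/5·(-0.595313)+3/4·7.495703≈5.383652
n=3: y≈5.383652, sp=2, e=sp−y≈-3.383652; I≈-0.163340, D=e−e_prev≈-5.978965; u=1/2·(-3.383652)+1·(-0.163340)+3/4·(-5.978965)≈-6.339390; next y=2/5·5.383652+3/4·(-6.339390)≈-2.601081
n=4: y≈-2.601081, sp=2, e=sp−y≈4.601081; I≈4.437741, D=e−e_prev≈7.984734; u=1/2·4.601081+1·4.437741+3/4·7.984734≈12.726832; next y=2/5·(-2.601081)+3/4·12.726832≈8.504692
n=5: y≈8.504692, sp=2, e=sp−y≈-6.504692; I≈-2.066950, D=e−e_prev≈-11.105773; u=1/2·(-6.504692)+1·(-2.066950)+3/4·(-11.105773)≈-13.648626; next y=2/5·8.504692+3/4·(-13.648626)≈-6.834593
n=6: y≈-6.834593, sp=2, e=sp−y≈8.834593; I≈6.767642, D=e−e_prev≈15.339284; u=1/2·8.834593+1·6.767642+3/4·15.339284≈22.689402; next y=2/5·(-6.834593)+3/4·22.689402≈14.283215
n=7: y≈14.283215, sp=2, e=sp−y≈-12.283215; I≈-5.515572, D=e−e_prev≈-21.117807; u=1/2·(-12.283215)+1·(-5.515572)+3/4·(-21.117807)≈-27.495535; next y=2/5·14.283215+3/4·(-27.495535)≈-14.908365
n=8: y≈-14.908365, sp=2, e=sp−y≈16.908365; I≈11.392793, D=e−e_prev≈29.191580; u=1/2·16.908365+1·11.392793+3/4·29.191580≈41.740661; next y=2/5·(-14.908365)+3/4·41.740661≈25.342149
n=9: y≈25.342149, sp=2, e=sp−y≈-23.342149; I≈-11.949356, D=e−e_prev≈-40.250515; u=1/2·(-23.342149)+1·(-11.949356)+3/4·(-40.250515)≈-53.808317; next y=2/5·25.342149+3/4·(-53.808317)≈-30.219378
n=10: y≈-30.219378, sp=2, e=sp−y≈32.219378; I≈20.270022, D=e−e_prev≈55.561527; u=1/2·32.219378+1·20.270022+3/4·55.561527≈78.050856; next y=2/5·(-30.219378)+3/4·78.050856≈46.450391
n=11: y≈46.450391, sp=2, e=sp−y≈-44.450391; I≈-24.180369, D=e−e_prev≈-76.669769; u=1/2·(-44.450391)+1·(-24.180369)+3/4·(-76.669769)≈-103.907892; next y=2/5·46.450391+3/4·(-103.907892)≈-59.350762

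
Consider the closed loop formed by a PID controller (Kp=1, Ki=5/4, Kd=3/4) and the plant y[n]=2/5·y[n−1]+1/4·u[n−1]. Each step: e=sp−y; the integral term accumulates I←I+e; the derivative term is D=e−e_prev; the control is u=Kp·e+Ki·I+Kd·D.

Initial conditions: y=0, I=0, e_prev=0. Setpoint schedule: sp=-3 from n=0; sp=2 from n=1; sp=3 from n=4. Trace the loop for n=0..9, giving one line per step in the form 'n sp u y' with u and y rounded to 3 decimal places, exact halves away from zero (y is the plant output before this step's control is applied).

(exact arithmetic carried between steps; '≈' marks a value shown rounded to 6 d.p. or computed from one; I and e_prev carry over from the previous line; the table rounds u and y to 3 d.p., halves away from zero)
n=0: y=0, sp=-3, e=sp−y=-3; I=-3, D=e−e_prev=-3; u=1·(-3)+5/4·(-3)+3/4·(-3)=-9; next y=2/5·0+1/4·(-9)=-2.25
n=1: y=-2.25, sp=2, e=sp−y=4.25; I=1.25, D=e−e_prev=7.25; u=1·4.25+5/4·1.25+3/4·7.25=11.25; next y=2/5·(-2.25)+1/4·11.25=1.9125
n=2: y=1.9125, sp=2, e=sp−y=0.0875; I=1.3375, D=e−e_prev=-4.1625; u=1·0.0875+5/4·1.3375+3/4·(-4.1625)=-1.3625; next y=2/5·1.9125+1/4·(-1.3625)=0.424375
n=3: y=0.424375, sp=2, e=sp−y=1.575625; I=2.913125, D=e−e_prev=1.488125; u=1·1.575625+5/4·2.913125+3/4·1.488125=6.333125; next y=2/5·0.424375+1/4·6.333125≈1.753031
n=4: y≈1.753031, sp=3, e=sp−y≈1.246969; I≈4.160094, D=e−e_prev≈-0.328656; u=1·1.246969+5/4·4.160094+3/4·(-0.328656)≈6.200594; next y=2/5·1.753031+1/4·6.200594≈2.251361
n=5: y≈2.251361, sp=3, e=sp−y≈0.748639; I≈4.908733, D=e−e_prev≈-0.498330; u=1·0.748639+5/4·4.908733+3/4·(-0.498330)≈6.510808; next y=2/5·2.251361+1/4·6.510808≈2.528246
n=6: y≈2.528246, sp=3, e=sp−y≈0.471754; I≈5.380486, D=e−e_prev≈-0.276885; u=1·0.471754+5/4·5.380486+3/4·(-0.276885)≈6.989698; next y=2/5·2.528246+1/4·6.989698≈2.758723
n=7: y≈2.758723, sp=3, e=sp−y≈0.241277; I≈5.621764, D=e−e_prev≈-0.230477; u=1·0.241277+5/4·5.621764+3/4·(-0.230477)≈7.095624; next y=2/5·2.758723+1/4·7.095624≈2.877395
n=8: y≈2.877395, sp=3, e=sp−y≈0.122605; I≈5.744368, D=e−e_prev≈-0.118672; u=1·0.122605+5/4·5.744368+3/4·(-0.118672)≈7.214061; next y=2/5·2.877395+1/4·7.214061≈2.954473
n=9: y≈2.954473, sp=3, e=sp−y≈0.045527; I≈5.789895, D=e−e_prev≈-0.077078; u=1·0.045527+5/4·5.789895+3/4·(-0.077078)≈7.225087; next y=2/5·2.954473+1/4·7.225087≈2.988061

0 -3 -9.000 0.000
1 2 11.250 -2.250
2 2 -1.363 1.913
3 2 6.333 0.424
4 3 6.201 1.753
5 3 6.511 2.251
6 3 6.990 2.528
7 3 7.096 2.759
8 3 7.214 2.877
9 3 7.225 2.954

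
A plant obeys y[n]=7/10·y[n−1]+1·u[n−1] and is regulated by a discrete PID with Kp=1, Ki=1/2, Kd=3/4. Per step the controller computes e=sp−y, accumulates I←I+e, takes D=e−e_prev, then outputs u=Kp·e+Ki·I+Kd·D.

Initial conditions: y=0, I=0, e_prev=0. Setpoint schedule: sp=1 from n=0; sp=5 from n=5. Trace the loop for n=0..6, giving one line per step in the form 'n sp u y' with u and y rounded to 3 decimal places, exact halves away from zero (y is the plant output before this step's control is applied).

0 1 2.250 0.000
1 1 -3.063 2.250
2 1 6.409 -1.488
3 1 -10.575 5.368
4 1 19.800 -6.817
5 5 -25.582 15.028
6 5 50.492 -15.063

(exact arithmetic carried between steps; '≈' marks a value shown rounded to 6 d.p. or computed from one; I and e_prev carry over from the previous line; the table rounds u and y to 3 d.p., halves away from zero)
n=0: y=0, sp=1, e=sp−y=1; I=1, D=e−e_prev=1; u=1·1+1/2·1+3/4·1=2.25; next y=7/10·0+1·2.25=2.25
n=1: y=2.25, sp=1, e=sp−y=-1.25; I=-0.25, D=e−e_prev=-2.25; u=1·(-1.25)+1/2·(-0.25)+3/4·(-2.25)=-3.0625; next y=7/10·2.25+1·(-3.0625)=-1.4875
n=2: y=-1.4875, sp=1, e=sp−y=2.4875; I=2.2375, D=e−e_prev=3.7375; u=1·2.4875+1/2·2.2375+3/4·3.7375=6.409375; next y=7/10·(-1.4875)+1·6.409375=5.368125
n=3: y=5.368125, sp=1, e=sp−y=-4.368125; I=-2.130625, D=e−e_prev=-6.855625; u=1·(-4.368125)+1/2·(-2.130625)+3/4·(-6.855625)≈-10.575156; next y=7/10·5.368125+1·(-10.575156)≈-6.817469
n=4: y≈-6.817469, sp=1, e=sp−y≈7.817469; I≈5.686844, D=e−e_prev≈12.185594; u=1·7.817469+1/2·5.686844+3/4·12.185594≈19.800086; next y=7/10·(-6.817469)+1·19.800086≈15.027858
n=5: y≈15.027858, sp=5, e=sp−y≈-10.027858; I≈-4.341014, D=e−e_prev≈-17.845327; u=1·(-10.027858)+1/2·(-4.341014)+3/4·(-17.845327)≈-25.582360; next y=7/10·15.027858+1·(-25.582360)≈-15.062859
n=6: y≈-15.062859, sp=5, e=sp−y≈20.062859; I≈15.721845, D=e−e_prev≈30.090717; u=1·20.062859+1/2·15.721845+3/4·30.090717≈50.491820; next y=7/10·(-15.062859)+1·50.491820≈39.947818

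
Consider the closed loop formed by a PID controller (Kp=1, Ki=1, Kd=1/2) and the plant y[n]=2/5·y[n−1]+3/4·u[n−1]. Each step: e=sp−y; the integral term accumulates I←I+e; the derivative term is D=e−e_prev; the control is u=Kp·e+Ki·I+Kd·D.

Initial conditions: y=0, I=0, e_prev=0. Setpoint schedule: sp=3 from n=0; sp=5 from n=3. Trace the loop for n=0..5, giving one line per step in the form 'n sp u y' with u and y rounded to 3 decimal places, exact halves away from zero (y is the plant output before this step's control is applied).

(exact arithmetic carried between steps; '≈' marks a value shown rounded to 6 d.p. or computed from one; I and e_prev carry over from the previous line; the table rounds u and y to 3 d.p., halves away from zero)
n=0: y=0, sp=3, e=sp−y=3; I=3, D=e−e_prev=3; u=1·3+1·3+1/2·3=7.5; next y=2/5·0+3/4·7.5=5.625
n=1: y=5.625, sp=3, e=sp−y=-2.625; I=0.375, D=e−e_prev=-5.625; u=1·(-2.625)+1·0.375+1/2·(-5.625)=-5.0625; next y=2/5·5.625+3/4·(-5.0625)=-1.546875
n=2: y=-1.546875, sp=3, e=sp−y=4.546875; I=4.921875, D=e−e_prev=7.171875; u=1·4.546875+1·4.921875+1/2·7.171875≈13.054688; next y=2/5·(-1.546875)+3/4·13.054688≈9.172266
n=3: y≈9.172266, sp=5, e=sp−y≈-4.172266; I≈0.749609, D=e−e_prev≈-8.719141; u=1·(-4.172266)+1·0.749609+1/2·(-8.719141)≈-7.782227; next y=2/5·9.172266+3/4·(-7.782227)≈-2.167764
n=4: y≈-2.167764, sp=5, e=sp−y≈7.167764; I≈7.917373, D=e−e_prev≈11.340029; u=1·7.167764+1·7.917373+1/2·11.340029≈20.755151; next y=2/5·(-2.167764)+3/4·20.755151≈14.699258
n=5: y≈14.699258, sp=5, e=sp−y≈-9.699258; I≈-1.781885, D=e−e_prev≈-16.867022; u=1·(-9.699258)+1·(-1.781885)+1/2·(-16.867022)≈-19.914654; next y=2/5·14.699258+3/4·(-19.914654)≈-9.056287

0 3 7.500 0.000
1 3 -5.063 5.625
2 3 13.055 -1.547
3 5 -7.782 9.172
4 5 20.755 -2.168
5 5 -19.915 14.699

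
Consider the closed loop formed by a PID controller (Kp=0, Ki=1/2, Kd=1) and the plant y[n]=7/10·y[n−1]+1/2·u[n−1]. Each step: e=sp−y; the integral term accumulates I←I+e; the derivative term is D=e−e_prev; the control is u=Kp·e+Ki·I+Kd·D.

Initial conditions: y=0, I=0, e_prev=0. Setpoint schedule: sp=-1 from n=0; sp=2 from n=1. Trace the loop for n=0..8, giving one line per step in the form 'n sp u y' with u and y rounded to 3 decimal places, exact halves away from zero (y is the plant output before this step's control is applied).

(exact arithmetic carried between steps; '≈' marks a value shown rounded to 6 d.p. or computed from one; I and e_prev carry over from the previous line; the table rounds u and y to 3 d.p., halves away from zero)
n=0: y=0, sp=-1, e=sp−y=-1; I=-1, D=e−e_prev=-1; u=0·(-1)+1/2·(-1)+1·(-1)=-1.5; next y=7/10·0+1/2·(-1.5)=-0.75
n=1: y=-0.75, sp=2, e=sp−y=2.75; I=1.75, D=e−e_prev=3.75; u=0·2.75+1/2·1.75+1·3.75=4.625; next y=7/10·(-0.75)+1/2·4.625=1.7875
n=2: y=1.7875, sp=2, e=sp−y=0.2125; I=1.9625, D=e−e_prev=-2.5375; u=0·0.2125+1/2·1.9625+1·(-2.5375)=-1.55625; next y=7/10·1.7875+1/2·(-1.55625)=0.473125
n=3: y=0.473125, sp=2, e=sp−y=1.526875; I=3.489375, D=e−e_prev=1.314375; u=0·1.526875+1/2·3.489375+1·1.314375≈3.059063; next y=7/10·0.473125+1/2·3.059063≈1.860719
n=4: y≈1.860719, sp=2, e=sp−y≈0.139281; I≈3.628656, D=e−e_prev≈-1.387594; u=0·0.139281+1/2·3.628656+1·(-1.387594)≈0.426734; next y=7/10·1.860719+1/2·0.426734≈1.515870
n=5: y≈1.515870, sp=2, e=sp−y≈0.484130; I≈4.112786, D=e−e_prev≈0.344848; u=0·0.484130+1/2·4.112786+1·0.344848≈2.401241; next y=7/10·1.515870+1/2·2.401241≈2.261730
n=6: y≈2.261730, sp=2, e=sp−y≈-0.261730; I≈3.851056, D=e−e_prev≈-0.745860; u=0·(-0.261730)+1/2·3.851056+1·(-0.745860)≈1.179668; next y=7/10·2.261730+1/2·1.179668≈2.173045
n=7: y≈2.173045, sp=2, e=sp−y≈-0.173045; I≈3.678011, D=e−e_prev≈0.088685; u=0·(-0.173045)+1/2·3.678011+1·0.088685≈1.927690; next y=7/10·2.173045+1/2·1.927690≈2.484977
n=8: y≈2.484977, sp=2, e=sp−y≈-0.484977; I≈3.193034, D=e−e_prev≈-0.311932; u=0·(-0.484977)+1/2·3.193034+1·(-0.311932)≈1.284586; next y=7/10·2.484977+1/2·1.284586≈2.381776

0 -1 -1.500 0.000
1 2 4.625 -0.750
2 2 -1.556 1.788
3 2 3.059 0.473
4 2 0.427 1.861
5 2 2.401 1.516
6 2 1.180 2.262
7 2 1.928 2.173
8 2 1.285 2.485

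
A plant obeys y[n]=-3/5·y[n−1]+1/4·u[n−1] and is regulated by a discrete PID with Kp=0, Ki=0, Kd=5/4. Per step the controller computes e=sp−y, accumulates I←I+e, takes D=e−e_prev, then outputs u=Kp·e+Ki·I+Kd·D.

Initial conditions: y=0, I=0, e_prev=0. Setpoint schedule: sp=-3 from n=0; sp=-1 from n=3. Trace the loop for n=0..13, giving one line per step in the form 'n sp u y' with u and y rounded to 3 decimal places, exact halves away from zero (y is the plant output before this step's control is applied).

0 -3 -3.750 0.000
1 -3 1.172 -0.938
2 -3 -2.241 0.855
3 -1 4.911 -1.074
4 -1 -3.682 1.872
5 -1 4.895 -2.044
6 -1 -5.617 2.450
7 -1 6.655 -2.874
8 -1 -7.828 3.388
9 -1 9.223 -3.990
10 -1 -10.862 4.700
11 -1 12.794 -5.535
12 -1 -15.069 6.520
13 -1 17.748 -7.679

(exact arithmetic carried between steps; '≈' marks a value shown rounded to 6 d.p. or computed from one; I and e_prev carry over from the previous line; the table rounds u and y to 3 d.p., halves away from zero)
n=0: y=0, sp=-3, e=sp−y=-3; I=-3, D=e−e_prev=-3; u=0·(-3)+0·(-3)+5/4·(-3)=-3.75; next y=-3/5·0+1/4·(-3.75)=-0.9375
n=1: y=-0.9375, sp=-3, e=sp−y=-2.0625; I=-5.0625, D=e−e_prev=0.9375; u=0·(-2.0625)+0·(-5.0625)+5/4·0.9375=1.171875; next y=-3/5·(-0.9375)+1/4·1.171875≈0.855469
n=2: y≈0.855469, sp=-3, e=sp−y≈-3.855469; I≈-8.917969, D=e−e_prev≈-1.792969; u=0·(-3.855469)+0·(-8.917969)+5/4·(-1.792969)≈-2.241211; next y=-3/5·0.855469+1/4·(-2.241211)≈-1.073584
n=3: y≈-1.073584, sp=-1, e=sp−y≈0.073584; I≈-8.844385, D=e−e_prev≈3.929053; u=0·0.073584+0·(-8.844385)+5/4·3.929053≈4.911316; next y=-3/5·(-1.073584)+1/4·4.911316≈1.871979
n=4: y≈1.871979, sp=-1, e=sp−y≈-2.871979; I≈-11.716364, D=e−e_prev≈-2.945563; u=0·(-2.871979)+0·(-11.716364)+5/4·(-2.945563)≈-3.681954; next y=-3/5·1.871979+1/4·(-3.681954)≈-2.043676
n=5: y≈-2.043676, sp=-1, e=sp−y≈1.043676; I≈-10.672688, D=e−e_prev≈3.915656; u=0·1.043676+0·(-10.672688)+5/4·3.915656≈4.894569; next y=-3/5·(-2.043676)+1/4·4.894569≈2.449848
n=6: y≈2.449848, sp=-1, e=sp−y≈-3.449848; I≈-14.122536, D=e−e_prev≈-4.493524; u=0·(-3.449848)+0·(-14.122536)+5/4·(-4.493524)≈-5.616905; next y=-3/5·2.449848+1/4·(-5.616905)≈-2.874135
n=7: y≈-2.874135, sp=-1, e=sp−y≈1.874135; I≈-12.248401, D=e−e_prev≈5.323983; u=0·1.874135+0·(-12.248401)+5/4·5.323983≈6.654979; next y=-3/5·(-2.874135)+1/4·6.654979≈3.388226
n=8: y≈3.388226, sp=-1, e=sp−y≈-4.388226; I≈-16.636627, D=e−e_prev≈-6.262361; u=0·(-4.388226)+0·(-16.636627)+5/4·(-6.262361)≈-7.827951; next y=-3/5·3.388226+1/4·(-7.827951)≈-3.989923
n=9: y≈-3.989923, sp=-1, e=sp−y≈2.989923; I≈-13.646703, D=e−e_prev≈7.378149; u=0·2.989923+0·(-13.646703)+5/4·7.378149≈9.222686; next y=-3/5·(-3.989923)+1/4·9.222686≈4.699626
n=10: y≈4.699626, sp=-1, e=sp−y≈-5.699626; I≈-19.346329, D=e−e_prev≈-8.689549; u=0·(-5.699626)+0·(-19.346329)+5/4·(-8.689549)≈-10.861936; next y=-3/5·4.699626+1/4·(-10.861936)≈-5.535259
n=11: y≈-5.535259, sp=-1, e=sp−y≈4.535259; I≈-14.811070, D=e−e_prev≈10.234885; u=0·4.535259+0·(-14.811070)+5/4·10.234885≈12.793606; next y=-3/5·(-5.535259)+1/4·12.793606≈6.519557
n=12: y≈6.519557, sp=-1, e=sp−y≈-7.519557; I≈-22.330627, D=e−e_prev≈-12.054817; u=0·(-7.519557)+0·(-22.330627)+5/4·(-12.054817)≈-15.068521; next y=-3/5·6.519557+1/4·(-15.068521)≈-7.678865
n=13: y≈-7.678865, sp=-1, e=sp−y≈6.678865; I≈-15.651762, D=e−e_prev≈14.198422; u=0·6.678865+0·(-15.651762)+5/4·14.198422≈17.748027; next y=-3/5·(-7.678865)+1/4·17.748027≈9.044326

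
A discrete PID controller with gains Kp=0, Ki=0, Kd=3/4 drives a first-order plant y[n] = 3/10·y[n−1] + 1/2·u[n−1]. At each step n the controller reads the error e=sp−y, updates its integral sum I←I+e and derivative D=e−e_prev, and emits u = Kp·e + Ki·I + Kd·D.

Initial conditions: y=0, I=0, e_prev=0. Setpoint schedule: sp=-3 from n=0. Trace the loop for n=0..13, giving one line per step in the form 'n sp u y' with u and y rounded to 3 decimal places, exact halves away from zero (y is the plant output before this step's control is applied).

(exact arithmetic carried between steps; '≈' marks a value shown rounded to 6 d.p. or computed from one; I and e_prev carry over from the previous line; the table rounds u and y to 3 d.p., halves away from zero)
n=0: y=0, sp=-3, e=sp−y=-3; I=-3, D=e−e_prev=-3; u=0·(-3)+0·(-3)+3/4·(-3)=-2.25; next y=3/10·0+1/2·(-2.25)=-1.125
n=1: y=-1.125, sp=-3, e=sp−y=-1.875; I=-4.875, D=e−e_prev=1.125; u=0·(-1.875)+0·(-4.875)+3/4·1.125=0.84375; next y=3/10·(-1.125)+1/2·0.84375=0.084375
n=2: y=0.084375, sp=-3, e=sp−y=-3.084375; I=-7.959375, D=e−e_prev=-1.209375; u=0·(-3.084375)+0·(-7.959375)+3/4·(-1.209375)≈-0.907031; next y=3/10·0.084375+1/2·(-0.907031)≈-0.428203
n=3: y≈-0.428203, sp=-3, e=sp−y≈-2.571797; I≈-10.531172, D=e−e_prev≈0.512578; u=0·(-2.571797)+0·(-10.531172)+3/4·0.512578≈0.384434; next y=3/10·(-0.428203)+1/2·0.384434≈0.063756
n=4: y≈0.063756, sp=-3, e=sp−y≈-3.063756; I≈-13.594928, D=e−e_prev≈-0.491959; u=0·(-3.063756)+0·(-13.594928)+3/4·(-0.491959)≈-0.368969; next y=3/10·0.063756+1/2·(-0.368969)≈-0.165358
n=5: y≈-0.165358, sp=-3, e=sp−y≈-2.834642; I≈-16.429570, D=e−e_prev≈0.229114; u=0·(-2.834642)+0·(-16.429570)+3/4·0.229114≈0.171835; next y=3/10·(-0.165358)+1/2·0.171835≈0.036310
n=6: y≈0.036310, sp=-3, e=sp−y≈-3.036310; I≈-19.465880, D=e−e_prev≈-0.201668; u=0·(-3.036310)+0·(-19.465880)+3/4·(-0.201668)≈-0.151251; next y=3/10·0.036310+1/2·(-0.151251)≈-0.064732
n=7: y≈-0.064732, sp=-3, e=sp−y≈-2.935268; I≈-22.401148, D=e−e_prev≈0.101043; u=0·(-2.935268)+0·(-22.401148)+3/4·0.101043≈0.075782; next y=3/10·(-0.064732)+1/2·0.075782≈0.018471
n=8: y≈0.018471, sp=-3, e=sp−y≈-3.018471; I≈-25.419619, D=e−e_prev≈-0.083204; u=0·(-3.018471)+0·(-25.419619)+3/4·(-0.083204)≈-0.062403; next y=3/10·0.018471+1/2·(-0.062403)≈-0.025660
n=9: y≈-0.025660, sp=-3, e=sp−y≈-2.974340; I≈-28.393959, D=e−e_prev≈0.044131; u=0·(-2.974340)+0·(-28.393959)+3/4·0.044131≈0.033098; next y=3/10·(-0.025660)+1/2·0.033098≈0.008851
n=10: y≈0.008851, sp=-3, e=sp−y≈-3.008851; I≈-31.402810, D=e−e_prev≈-0.034511; u=0·(-3.008851)+0·(-31.402810)+3/4·(-0.034511)≈-0.025883; next y=3/10·0.008851+1/2·(-0.025883)≈-0.010286
n=11: y≈-0.010286, sp=-3, e=sp−y≈-2.989714; I≈-34.392524, D=e−e_prev≈0.019138; u=0·(-2.989714)+0·(-34.392524)+3/4·0.019138≈0.014353; next y=3/10·(-0.010286)+1/2·0.014353≈0.004091
n=12: y≈0.004091, sp=-3, e=sp−y≈-3.004091; I≈-37.396615, D=e−e_prev≈-0.014377; u=0·(-3.004091)+0·(-37.396615)+3/4·(-0.014377)≈-0.010783; next y=3/10·0.004091+1/2·(-0.010783)≈-0.004164
n=13: y≈-0.004164, sp=-3, e=sp−y≈-2.995836; I≈-40.392450, D=e−e_prev≈0.008255; u=0·(-2.995836)+0·(-40.392450)+3/4·0.008255≈0.006191; next y=3/10·(-0.004164)+1/2·0.006191≈0.001846

0 -3 -2.250 0.000
1 -3 0.844 -1.125
2 -3 -0.907 0.084
3 -3 0.384 -0.428
4 -3 -0.369 0.064
5 -3 0.172 -0.165
6 -3 -0.151 0.036
7 -3 0.076 -0.065
8 -3 -0.062 0.018
9 -3 0.033 -0.026
10 -3 -0.026 0.009
11 -3 0.014 -0.010
12 -3 -0.011 0.004
13 -3 0.006 -0.004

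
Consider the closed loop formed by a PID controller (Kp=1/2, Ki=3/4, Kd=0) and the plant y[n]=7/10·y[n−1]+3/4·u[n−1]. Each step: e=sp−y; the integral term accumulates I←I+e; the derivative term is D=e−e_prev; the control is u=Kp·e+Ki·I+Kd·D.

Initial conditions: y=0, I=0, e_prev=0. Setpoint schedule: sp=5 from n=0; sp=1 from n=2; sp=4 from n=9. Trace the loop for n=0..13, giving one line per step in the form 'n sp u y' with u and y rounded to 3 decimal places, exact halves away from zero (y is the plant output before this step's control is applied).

(exact arithmetic carried between steps; '≈' marks a value shown rounded to 6 d.p. or computed from one; I and e_prev carry over from the previous line; the table rounds u and y to 3 d.p., halves away from zero)
n=0: y=0, sp=5, e=sp−y=5; I=5, D=e−e_prev=5; u=1/2·5+3/4·5+0·5=6.25; next y=7/10·0+3/4·6.25=4.6875
n=1: y=4.6875, sp=5, e=sp−y=0.3125; I=5.3125, D=e−e_prev=-4.6875; u=1/2·0.3125+3/4·5.3125+0·(-4.6875)=4.140625; next y=7/10·4.6875+3/4·4.140625≈6.386719
n=2: y≈6.386719, sp=1, e=sp−y≈-5.386719; I≈-0.074219, D=e−e_prev≈-5.699219; u=1/2·(-5.386719)+3/4·(-0.074219)+0·(-5.699219)≈-2.749023; next y=7/10·6.386719+3/4·(-2.749023)≈2.408936
n=3: y≈2.408936, sp=1, e=sp−y≈-1.408936; I≈-1.483154, D=e−e_prev≈3.977783; u=1/2·(-1.408936)+3/4·(-1.483154)+0·3.977783≈-1.816833; next y=7/10·2.408936+3/4·(-1.816833)≈0.323630
n=4: y≈0.323630, sp=1, e=sp−y≈0.676370; I≈-0.806784, D=e−e_prev≈2.085306; u=1/2·0.676370+3/4·(-0.806784)+0·2.085306≈-0.266903; next y=7/10·0.323630+3/4·(-0.266903)≈0.026364
n=5: y≈0.026364, sp=1, e=sp−y≈0.973636; I≈0.166852, D=e−e_prev≈0.297266; u=1/2·0.973636+3/4·0.166852+0·0.297266≈0.611957; next y=7/10·0.026364+3/4·0.611957≈0.477423
n=6: y≈0.477423, sp=1, e=sp−y≈0.522577; I≈0.689430, D=e−e_prev≈-0.451059; u=1/2·0.522577+3/4·0.689430+0·(-0.451059)≈0.778361; next y=7/10·0.477423+3/4·0.778361≈0.917967
n=7: y≈0.917967, sp=1, e=sp−y≈0.082033; I≈0.771463, D=e−e_prev≈-0.440544; u=1/2·0.082033+3/4·0.771463+0·(-0.440544)≈0.619614; next y=7/10·0.917967+3/4·0.619614≈1.107287
n=8: y≈1.107287, sp=1, e=sp−y≈-0.107287; I≈0.664176, D=e−e_prev≈-0.189321; u=1/2·(-0.107287)+3/4·0.664176+0·(-0.189321)≈0.444488; next y=7/10·1.107287+3/4·0.444488≈1.108467
n=9: y≈1.108467, sp=4, e=sp−y≈2.891533; I≈3.555709, D=e−e_prev≈2.998820; u=1/2·2.891533+3/4·3.555709+0·2.998820≈4.112548; next y=7/10·1.108467+3/4·4.112548≈3.860338
n=10: y≈3.860338, sp=4, e=sp−y≈0.139662; I≈3.695371, D=e−e_prev≈-2.751871; u=1/2·0.139662+3/4·3.695371+0·(-2.751871)≈2.841359; next y=7/10·3.860338+3/4·2.841359≈4.833256
n=11: y≈4.833256, sp=4, e=sp−y≈-0.833256; I≈2.862115, D=e−e_prev≈-0.972918; u=1/2·(-0.833256)+3/4·2.862115+0·(-0.972918)≈1.729958; next y=7/10·4.833256+3/4·1.729958≈4.680748
n=12: y≈4.680748, sp=4, e=sp−y≈-0.680748; I≈2.181367, D=e−e_prev≈0.152508; u=1/2·(-0.680748)+3/4·2.181367+0·0.152508≈1.295651; next y=7/10·4.680748+3/4·1.295651≈4.248262
n=13: y≈4.248262, sp=4, e=sp−y≈-0.248262; I≈1.933105, D=e−e_prev≈0.432486; u=1/2·(-0.248262)+3/4·1.933105+0·0.432486≈1.325698; next y=7/10·4.248262+3/4·1.325698≈3.968057

0 5 6.250 0.000
1 5 4.141 4.688
2 1 -2.749 6.387
3 1 -1.817 2.409
4 1 -0.267 0.324
5 1 0.612 0.026
6 1 0.778 0.477
7 1 0.620 0.918
8 1 0.444 1.107
9 4 4.113 1.108
10 4 2.841 3.860
11 4 1.730 4.833
12 4 1.296 4.681
13 4 1.326 4.248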